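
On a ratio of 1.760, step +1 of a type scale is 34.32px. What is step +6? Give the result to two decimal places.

34.32 × 1.760⁵ = 34.32 × 16.88742 ≈ 579.576

579.58px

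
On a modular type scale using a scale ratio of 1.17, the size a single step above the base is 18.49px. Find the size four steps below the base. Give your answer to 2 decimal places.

8.43px

18.49 ÷ 1.17⁵ = 18.49 ÷ 2.19245 ≈ 8.433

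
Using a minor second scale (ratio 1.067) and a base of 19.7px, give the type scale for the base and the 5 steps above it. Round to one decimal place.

Step 0: 19.7px
Step 1: 19.7 × 1.067 = 21.0
Step 2: 19.7 × 1.067² = 22.4
Step 3: 19.7 × 1.067³ = 23.9
Step 4: 19.7 × 1.067⁴ = 25.5
Step 5: 19.7 × 1.067⁵ = 27.2

19.7px, 21.0px, 22.4px, 23.9px, 25.5px, 27.2px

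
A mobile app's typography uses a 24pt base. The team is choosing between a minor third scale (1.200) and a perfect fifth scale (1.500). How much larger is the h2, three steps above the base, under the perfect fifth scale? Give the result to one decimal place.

39.5pt

Minor third: 24.0 × 1.200³ = 41.472pt
Perfect fifth: 24.0 × 1.500³ = 81.000pt
Difference: 81.000 − 41.472 = 39.528pt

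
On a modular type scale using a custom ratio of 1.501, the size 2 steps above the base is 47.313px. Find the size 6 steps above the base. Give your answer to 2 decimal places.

240.16px

Moving from step +2 to step +6 is 4 steps up, so multiply by r⁴.
47.313 × 1.501⁴ = 47.313 × 5.07601 ≈ 240.161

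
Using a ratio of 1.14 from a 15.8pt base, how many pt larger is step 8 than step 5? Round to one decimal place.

14.6pt

Step 5: 15.8 × 1.14⁵ = 30.422pt
Step 8: 15.8 × 1.14⁸ = 45.071pt
Difference: 45.071 − 30.422 = 14.649pt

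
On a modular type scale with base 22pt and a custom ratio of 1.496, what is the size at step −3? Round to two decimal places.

6.57pt

Every step multiplies by the scale ratio.
22.0 ÷ 1.496³ = 22.0 ÷ 3.34807 ≈ 6.57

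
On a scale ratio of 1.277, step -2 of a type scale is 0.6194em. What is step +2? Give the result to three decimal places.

0.6194 × 1.277⁴ = 0.6194 × 2.65928 ≈ 1.647

1.647em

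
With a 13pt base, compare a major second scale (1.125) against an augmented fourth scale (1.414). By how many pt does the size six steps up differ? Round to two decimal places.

Major second: 13.0 × 1.125⁶ = 26.3547pt
Augmented fourth: 13.0 × 1.414⁶ = 103.9058pt
Difference: 103.9058 − 26.3547 = 77.5511pt

77.55pt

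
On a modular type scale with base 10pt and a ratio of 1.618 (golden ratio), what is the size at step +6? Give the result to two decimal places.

10.0 × 1.618⁶ = 10.0 × 17.94201 ≈ 179.42

179.42pt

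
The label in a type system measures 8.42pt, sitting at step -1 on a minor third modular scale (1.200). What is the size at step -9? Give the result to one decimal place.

2.0pt

The gap is -9 − (-1) = -8 steps, so the factor is 1.200^-8.
8.42 ÷ 1.200⁸ = 8.42 ÷ 4.29982 ≈ 1.958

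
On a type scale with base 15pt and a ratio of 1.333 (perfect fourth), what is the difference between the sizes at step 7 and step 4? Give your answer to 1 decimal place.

64.8pt

Step 4: 15.0 × 1.333⁴ = 47.360pt
Step 7: 15.0 × 1.333⁷ = 112.177pt
Difference: 112.177 − 47.360 = 64.817pt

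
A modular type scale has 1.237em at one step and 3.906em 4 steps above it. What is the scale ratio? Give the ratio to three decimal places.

The ratio satisfies 1.237 × r⁴ = 3.906, so r = (3.906 / 1.237)^(1/4).
r = 3.1576^(1/4) ≈ 1.3330

1.333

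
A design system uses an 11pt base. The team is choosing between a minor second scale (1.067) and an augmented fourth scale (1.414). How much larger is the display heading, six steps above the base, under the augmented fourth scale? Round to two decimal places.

71.69pt

Minor second: 11.0 × 1.067⁶ = 16.2323pt
Augmented fourth: 11.0 × 1.414⁶ = 87.9203pt
Difference: 87.9203 − 16.2323 = 71.6880pt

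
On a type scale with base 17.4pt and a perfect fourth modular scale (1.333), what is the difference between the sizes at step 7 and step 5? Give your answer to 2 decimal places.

Step 5: 17.4 × 1.333⁵ = 73.2318pt
Step 7: 17.4 × 1.333⁷ = 130.1249pt
Difference: 130.1249 − 73.2318 = 56.8931pt

56.89pt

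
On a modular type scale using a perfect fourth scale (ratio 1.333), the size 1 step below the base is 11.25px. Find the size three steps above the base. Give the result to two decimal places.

11.25 × 1.333⁴ = 11.25 × 3.15733 ≈ 35.520

35.52px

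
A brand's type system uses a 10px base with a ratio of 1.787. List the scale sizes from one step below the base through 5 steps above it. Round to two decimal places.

Step -1: 10.0 ÷ 1.787 = 5.60
Step 0: 10px
Step 1: 10.0 × 1.787 = 17.87
Step 2: 10.0 × 1.787² = 31.93
Step 3: 10.0 × 1.787³ = 57.07
Step 4: 10.0 × 1.787⁴ = 101.98
Step 5: 10.0 × 1.787⁵ = 182.23

5.60px, 10.00px, 17.87px, 31.93px, 57.07px, 101.98px, 182.23px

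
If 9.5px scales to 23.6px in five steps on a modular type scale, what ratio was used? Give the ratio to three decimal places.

The ratio satisfies 9.5 × r⁵ = 23.6, so r = (23.6 / 9.5)^(1/5).
r = 2.4842^(1/5) ≈ 1.1996

1.200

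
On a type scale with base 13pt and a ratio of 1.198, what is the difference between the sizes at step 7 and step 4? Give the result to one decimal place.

19.3pt

Step 4: 13.0 × 1.198⁴ = 26.778pt
Step 7: 13.0 × 1.198⁷ = 46.041pt
Difference: 46.041 − 26.778 = 19.263pt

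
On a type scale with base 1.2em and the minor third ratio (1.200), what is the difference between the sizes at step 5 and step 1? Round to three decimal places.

Step 1: 1.2 × 1.200 = 1.44000em
Step 5: 1.2 × 1.200⁵ = 2.98598em
Difference: 2.98598 − 1.44000 = 1.54598em

1.546em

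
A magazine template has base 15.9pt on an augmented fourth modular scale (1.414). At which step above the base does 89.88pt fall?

5

1.414ⁿ = 89.88 / 15.9 = 5.6528
n = ln(5.6528) / ln(1.414) = 1.7322 / 0.3464 ≈ 5.00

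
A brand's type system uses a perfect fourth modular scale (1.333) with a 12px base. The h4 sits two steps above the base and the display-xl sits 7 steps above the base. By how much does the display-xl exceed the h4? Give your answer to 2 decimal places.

Step 2: 12.0 × 1.333² = 21.3227px
Step 7: 12.0 × 1.333⁷ = 89.7413px
Difference: 89.7413 − 21.3227 = 68.4186px

68.42px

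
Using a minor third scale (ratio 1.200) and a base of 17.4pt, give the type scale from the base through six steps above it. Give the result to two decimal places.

17.40pt, 20.88pt, 25.06pt, 30.07pt, 36.08pt, 43.30pt, 51.96pt

Step 0: 17.4pt
Step 1: 17.4 × 1.200 = 20.88
Step 2: 17.4 × 1.200² = 25.06
Step 3: 17.4 × 1.200³ = 30.07
Step 4: 17.4 × 1.200⁴ = 36.08
Step 5: 17.4 × 1.200⁵ = 43.30
Step 6: 17.4 × 1.200⁶ = 51.96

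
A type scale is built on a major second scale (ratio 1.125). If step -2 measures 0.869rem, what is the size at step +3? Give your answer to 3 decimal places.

The gap is 3 − (-2) = 5 steps, so the factor is 1.125^5.
0.869 × 1.125⁵ = 0.869 × 1.80203 ≈ 1.566

1.566rem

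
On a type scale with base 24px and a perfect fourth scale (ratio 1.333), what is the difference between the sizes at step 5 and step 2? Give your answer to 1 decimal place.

Step 2: 24.0 × 1.333² = 42.645px
Step 5: 24.0 × 1.333⁵ = 101.009px
Difference: 101.009 − 42.645 = 58.364px

58.4px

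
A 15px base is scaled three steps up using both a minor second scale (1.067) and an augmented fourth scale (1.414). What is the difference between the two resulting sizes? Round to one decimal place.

Minor second: 15.0 × 1.067³ = 18.222px
Augmented fourth: 15.0 × 1.414³ = 42.407px
Difference: 42.407 − 18.222 = 24.185px

24.2px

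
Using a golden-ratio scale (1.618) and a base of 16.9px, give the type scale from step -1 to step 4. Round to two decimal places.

10.44px, 16.90px, 27.34px, 44.24px, 71.59px, 115.82px

Step -1: 16.9 ÷ 1.618 = 10.44
Step 0: 16.9px
Step 1: 16.9 × 1.618 = 27.34
Step 2: 16.9 × 1.618² = 44.24
Step 3: 16.9 × 1.618³ = 71.59
Step 4: 16.9 × 1.618⁴ = 115.82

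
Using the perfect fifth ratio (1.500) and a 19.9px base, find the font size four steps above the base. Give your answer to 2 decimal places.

100.74px

Each step on a modular scale multiplies by the ratio, so the size n steps from the base is base × ratioⁿ.
19.9 × 1.500⁴ = 19.9 × 5.06250 ≈ 100.74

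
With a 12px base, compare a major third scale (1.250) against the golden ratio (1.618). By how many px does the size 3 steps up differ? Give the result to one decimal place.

Major third: 12.0 × 1.250³ = 23.438px
Golden ratio: 12.0 × 1.618³ = 50.830px
Difference: 50.830 − 23.438 = 27.392px

27.4px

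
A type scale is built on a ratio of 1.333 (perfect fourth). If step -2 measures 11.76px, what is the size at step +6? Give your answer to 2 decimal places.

The gap is 6 − (-2) = 8 steps, so the factor is 1.333^8.
11.76 × 1.333⁸ = 11.76 × 9.96876 ≈ 117.233

117.23px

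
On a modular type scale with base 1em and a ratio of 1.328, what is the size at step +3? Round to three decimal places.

1.0 × 1.328³ = 1.0 × 2.34204 ≈ 2.342

2.342em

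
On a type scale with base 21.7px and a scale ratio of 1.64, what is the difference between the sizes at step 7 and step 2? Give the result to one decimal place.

Step 2: 21.7 × 1.64² = 58.364px
Step 7: 21.7 × 1.64⁷ = 692.415px
Difference: 692.415 − 58.364 = 634.051px

634.1px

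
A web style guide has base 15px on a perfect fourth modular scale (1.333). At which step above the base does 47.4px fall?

4

1.333ⁿ = 47.4 / 15 = 3.1600
n = ln(3.1600) / ln(1.333) = 1.1506 / 0.2874 ≈ 4.00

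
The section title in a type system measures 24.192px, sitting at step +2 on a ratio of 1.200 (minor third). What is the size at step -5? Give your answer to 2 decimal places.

6.75px

24.192 ÷ 1.200⁷ = 24.192 ÷ 3.58318 ≈ 6.752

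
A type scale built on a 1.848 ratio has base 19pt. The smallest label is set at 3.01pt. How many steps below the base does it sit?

1.848ⁿ = 19 / 3.01 = 6.3123
n = ln(6.3123) / ln(1.848) = 1.8425 / 0.6141 ≈ 3.00

3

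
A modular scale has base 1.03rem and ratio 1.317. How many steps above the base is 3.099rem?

4

1.317ⁿ = 3.099 / 1.03 = 3.0087
n = ln(3.0087) / ln(1.317) = 1.1015 / 0.2754 ≈ 4.00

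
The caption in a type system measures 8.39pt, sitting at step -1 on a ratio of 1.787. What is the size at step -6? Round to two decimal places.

0.46pt

8.39 ÷ 1.787⁵ = 8.39 ÷ 18.22312 ≈ 0.460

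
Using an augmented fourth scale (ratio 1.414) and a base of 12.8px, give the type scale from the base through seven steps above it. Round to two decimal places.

12.80px, 18.10px, 25.59px, 36.19px, 51.17px, 72.35px, 102.31px, 144.66px

Step 0: 12.8px
Step 1: 12.8 × 1.414 = 18.10
Step 2: 12.8 × 1.414² = 25.59
Step 3: 12.8 × 1.414³ = 36.19
Step 4: 12.8 × 1.414⁴ = 51.17
Step 5: 12.8 × 1.414⁵ = 72.35
Step 6: 12.8 × 1.414⁶ = 102.31
Step 7: 12.8 × 1.414⁷ = 144.66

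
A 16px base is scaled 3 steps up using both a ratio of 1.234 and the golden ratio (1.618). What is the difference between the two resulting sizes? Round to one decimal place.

37.7px

At 1.234: 16.0 × 1.234³ = 30.065px
Golden ratio: 16.0 × 1.618³ = 67.773px
Difference: 67.773 − 30.065 = 37.708px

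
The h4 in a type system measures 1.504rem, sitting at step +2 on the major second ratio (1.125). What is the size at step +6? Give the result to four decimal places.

The gap is 6 − (2) = 4 steps, so the factor is 1.125^4.
1.504 × 1.125⁴ = 1.504 × 1.60181 ≈ 2.4091

2.4091rem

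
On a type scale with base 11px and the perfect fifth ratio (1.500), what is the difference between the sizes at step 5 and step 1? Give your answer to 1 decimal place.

67.0px

Step 1: 11.0 × 1.500 = 16.500px
Step 5: 11.0 × 1.500⁵ = 83.531px
Difference: 83.531 − 16.500 = 67.031px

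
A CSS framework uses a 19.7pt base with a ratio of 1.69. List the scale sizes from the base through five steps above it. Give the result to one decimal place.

19.7pt, 33.3pt, 56.3pt, 95.1pt, 160.7pt, 271.6pt

Step 0: 19.7pt
Step 1: 19.7 × 1.69 = 33.3
Step 2: 19.7 × 1.69² = 56.3
Step 3: 19.7 × 1.69³ = 95.1
Step 4: 19.7 × 1.69⁴ = 160.7
Step 5: 19.7 × 1.69⁵ = 271.6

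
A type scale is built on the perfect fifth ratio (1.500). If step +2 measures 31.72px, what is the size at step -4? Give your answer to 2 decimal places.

The gap is -4 − (2) = -6 steps, so the factor is 1.500^-6.
31.72 ÷ 1.500⁶ = 31.72 ÷ 11.39062 ≈ 2.785

2.78px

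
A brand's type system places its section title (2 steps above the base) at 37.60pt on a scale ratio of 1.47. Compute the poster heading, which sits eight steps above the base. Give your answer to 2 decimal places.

37.60 × 1.47⁶ = 37.60 × 10.09030 ≈ 379.395

379.40pt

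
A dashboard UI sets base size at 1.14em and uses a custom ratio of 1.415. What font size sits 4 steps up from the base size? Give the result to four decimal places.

4.5702em

Every step multiplies by the scale ratio.
1.14 × 1.415⁴ = 1.14 × 4.00890 ≈ 4.5702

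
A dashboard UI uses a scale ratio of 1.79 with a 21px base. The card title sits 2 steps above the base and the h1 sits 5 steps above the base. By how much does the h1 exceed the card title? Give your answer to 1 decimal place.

Step 2: 21.0 × 1.79² = 67.286px
Step 5: 21.0 × 1.79⁵ = 385.909px
Difference: 385.909 − 67.286 = 318.623px

318.6px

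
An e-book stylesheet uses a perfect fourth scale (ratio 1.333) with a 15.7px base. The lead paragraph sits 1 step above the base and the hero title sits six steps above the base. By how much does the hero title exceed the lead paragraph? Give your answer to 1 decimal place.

67.2px

Step 1: 15.7 × 1.333 = 20.928px
Step 6: 15.7 × 1.333⁶ = 88.081px
Difference: 88.081 − 20.928 = 67.153px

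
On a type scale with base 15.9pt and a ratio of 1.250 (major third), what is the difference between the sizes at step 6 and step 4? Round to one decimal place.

Step 4: 15.9 × 1.250⁴ = 38.818pt
Step 6: 15.9 × 1.250⁶ = 60.654pt
Difference: 60.654 − 38.818 = 21.836pt

21.8pt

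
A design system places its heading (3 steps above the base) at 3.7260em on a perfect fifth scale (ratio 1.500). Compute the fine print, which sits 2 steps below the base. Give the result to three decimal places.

0.491em

Moving from step +3 to step -2 is 5 steps down, so divide by r⁵.
3.7260 ÷ 1.500⁵ = 3.7260 ÷ 7.59375 ≈ 0.491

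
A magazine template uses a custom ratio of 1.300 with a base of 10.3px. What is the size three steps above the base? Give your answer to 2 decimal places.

22.63px

10.3 × 1.300³ = 10.3 × 2.19700 ≈ 22.63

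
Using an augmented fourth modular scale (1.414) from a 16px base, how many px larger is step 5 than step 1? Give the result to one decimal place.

Step 1: 16.0 × 1.414 = 22.624px
Step 5: 16.0 × 1.414⁵ = 90.441px
Difference: 90.441 − 22.624 = 67.817px

67.8px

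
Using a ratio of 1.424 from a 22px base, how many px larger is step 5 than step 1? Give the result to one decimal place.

97.5px

Step 1: 22.0 × 1.424 = 31.328px
Step 5: 22.0 × 1.424⁵ = 128.817px
Difference: 128.817 − 31.328 = 97.489px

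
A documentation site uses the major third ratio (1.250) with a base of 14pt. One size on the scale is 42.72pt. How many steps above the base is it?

5

1.250ⁿ = 42.72 / 14 = 3.0514
n = ln(3.0514) / ln(1.250) = 1.1156 / 0.2231 ≈ 5.00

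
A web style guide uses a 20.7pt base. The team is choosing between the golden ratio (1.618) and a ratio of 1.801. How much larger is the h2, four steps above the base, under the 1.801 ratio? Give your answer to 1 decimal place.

75.9pt

Golden ratio: 20.7 × 1.618⁴ = 141.868pt
At 1.801: 20.7 × 1.801⁴ = 217.784pt
Difference: 217.784 − 141.868 = 75.916pt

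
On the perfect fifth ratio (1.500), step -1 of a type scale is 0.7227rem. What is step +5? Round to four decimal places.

The gap is 5 − (-1) = 6 steps, so the factor is 1.500^6.
0.7227 × 1.500⁶ = 0.7227 × 11.39062 ≈ 8.2320

8.2320rem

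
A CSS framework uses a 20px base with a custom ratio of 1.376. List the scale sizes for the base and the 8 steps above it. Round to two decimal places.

20.00px, 27.52px, 37.87px, 52.11px, 71.70px, 98.66px, 135.75px, 186.79px, 257.03px

Step 0: 20px
Step 1: 20.0 × 1.376 = 27.52
Step 2: 20.0 × 1.376² = 37.87
Step 3: 20.0 × 1.376³ = 52.11
Step 4: 20.0 × 1.376⁴ = 71.70
Step 5: 20.0 × 1.376⁵ = 98.66
Step 6: 20.0 × 1.376⁶ = 135.75
Step 7: 20.0 × 1.376⁷ = 186.79
Step 8: 20.0 × 1.376⁸ = 257.03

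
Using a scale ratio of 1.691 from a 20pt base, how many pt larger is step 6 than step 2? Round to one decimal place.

Step 2: 20.0 × 1.691² = 57.190pt
Step 6: 20.0 × 1.691⁶ = 467.618pt
Difference: 467.618 − 57.190 = 410.428pt

410.4pt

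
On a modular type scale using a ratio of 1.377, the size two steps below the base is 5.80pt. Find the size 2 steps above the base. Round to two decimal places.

Moving from step -2 to step +2 is 4 steps up, so multiply by r⁴.
5.80 × 1.377⁴ = 5.80 × 3.59531 ≈ 20.853

20.85pt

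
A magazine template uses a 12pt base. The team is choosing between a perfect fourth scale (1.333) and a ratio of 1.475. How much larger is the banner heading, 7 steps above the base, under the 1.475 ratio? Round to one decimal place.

Perfect fourth: 12.0 × 1.333⁷ = 89.741pt
At 1.475: 12.0 × 1.475⁷ = 182.274pt
Difference: 182.274 − 89.741 = 92.533pt

92.5pt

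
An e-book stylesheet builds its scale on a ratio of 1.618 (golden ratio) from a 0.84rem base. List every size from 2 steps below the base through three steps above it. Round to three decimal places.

0.321rem, 0.519rem, 0.840rem, 1.359rem, 2.199rem, 3.558rem

Step -2: 0.84 ÷ 1.618² = 0.321
Step -1: 0.84 ÷ 1.618 = 0.519
Step 0: 0.84rem
Step 1: 0.84 × 1.618 = 1.359
Step 2: 0.84 × 1.618² = 2.199
Step 3: 0.84 × 1.618³ = 3.558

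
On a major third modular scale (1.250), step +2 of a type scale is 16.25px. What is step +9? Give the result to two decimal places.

77.49px

16.25 × 1.250⁷ = 16.25 × 4.76837 ≈ 77.486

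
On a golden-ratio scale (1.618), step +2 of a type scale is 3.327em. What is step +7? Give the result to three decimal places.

3.327 × 1.618⁵ = 3.327 × 11.08901 ≈ 36.893

36.893em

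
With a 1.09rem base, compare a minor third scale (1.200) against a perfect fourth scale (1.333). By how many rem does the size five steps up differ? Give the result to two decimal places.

Minor third: 1.09 × 1.200⁵ = 2.7123rem
Perfect fourth: 1.09 × 1.333⁵ = 4.5875rem
Difference: 4.5875 − 2.7123 = 1.8752rem

1.88rem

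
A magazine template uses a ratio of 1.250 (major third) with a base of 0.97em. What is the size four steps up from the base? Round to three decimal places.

0.97 × 1.250⁴ = 0.97 × 2.44141 ≈ 2.368

2.368em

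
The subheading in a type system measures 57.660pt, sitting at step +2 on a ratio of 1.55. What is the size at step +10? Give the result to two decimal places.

1921.00pt

57.660 × 1.55⁸ = 57.660 × 33.31606 ≈ 1921.004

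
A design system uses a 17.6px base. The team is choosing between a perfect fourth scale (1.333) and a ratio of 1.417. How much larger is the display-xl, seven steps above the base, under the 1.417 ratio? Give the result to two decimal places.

70.26px

Perfect fourth: 17.6 × 1.333⁷ = 131.6206px
At 1.417: 17.6 × 1.417⁷ = 201.8839px
Difference: 201.8839 − 131.6206 = 70.2633px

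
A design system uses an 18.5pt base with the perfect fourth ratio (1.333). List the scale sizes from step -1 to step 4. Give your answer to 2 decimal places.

Step -1: 18.5 ÷ 1.333 = 13.88
Step 0: 18.5pt
Step 1: 18.5 × 1.333 = 24.66
Step 2: 18.5 × 1.333² = 32.87
Step 3: 18.5 × 1.333³ = 43.82
Step 4: 18.5 × 1.333⁴ = 58.41

13.88pt, 18.50pt, 24.66pt, 32.87pt, 43.82pt, 58.41pt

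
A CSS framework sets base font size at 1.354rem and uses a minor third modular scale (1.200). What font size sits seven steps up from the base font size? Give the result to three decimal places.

4.852rem

Every step multiplies by the scale ratio.
1.354 × 1.200⁷ = 1.354 × 3.58318 ≈ 4.852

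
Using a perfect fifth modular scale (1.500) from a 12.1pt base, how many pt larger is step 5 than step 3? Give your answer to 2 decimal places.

51.05pt

Step 3: 12.1 × 1.500³ = 40.8375pt
Step 5: 12.1 × 1.500⁵ = 91.8844pt
Difference: 91.8844 − 40.8375 = 51.0469pt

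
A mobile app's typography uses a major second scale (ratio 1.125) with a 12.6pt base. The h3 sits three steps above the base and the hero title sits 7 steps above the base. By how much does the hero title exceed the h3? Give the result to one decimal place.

Step 3: 12.6 × 1.125³ = 17.940pt
Step 7: 12.6 × 1.125⁷ = 28.737pt
Difference: 28.737 − 17.940 = 10.797pt

10.8pt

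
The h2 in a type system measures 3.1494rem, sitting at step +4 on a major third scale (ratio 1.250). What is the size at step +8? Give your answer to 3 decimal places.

3.1494 × 1.250⁴ = 3.1494 × 2.44141 ≈ 7.689

7.689rem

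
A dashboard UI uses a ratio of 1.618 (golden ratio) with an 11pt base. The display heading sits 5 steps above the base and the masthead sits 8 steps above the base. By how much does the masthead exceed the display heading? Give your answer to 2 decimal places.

394.70pt

Step 5: 11.0 × 1.618⁵ = 121.9791pt
Step 8: 11.0 × 1.618⁸ = 516.6790pt
Difference: 516.6790 − 121.9791 = 394.6999pt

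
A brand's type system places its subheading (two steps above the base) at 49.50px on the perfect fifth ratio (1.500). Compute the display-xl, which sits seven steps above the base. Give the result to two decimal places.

Moving from step +2 to step +7 is 5 steps up, so multiply by r⁵.
49.50 × 1.500⁵ = 49.50 × 7.59375 ≈ 375.891

375.89px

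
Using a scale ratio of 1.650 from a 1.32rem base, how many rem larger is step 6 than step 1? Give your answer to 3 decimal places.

24.459rem

Step 1: 1.32 × 1.650 = 2.17800rem
Step 6: 1.32 × 1.650⁶ = 26.63653rem
Difference: 26.63653 − 2.17800 = 24.45853rem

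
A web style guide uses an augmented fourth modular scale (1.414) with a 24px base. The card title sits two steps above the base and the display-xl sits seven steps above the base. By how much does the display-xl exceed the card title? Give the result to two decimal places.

Step 2: 24.0 × 1.414² = 47.9855px
Step 7: 24.0 × 1.414⁷ = 271.2421px
Difference: 271.2421 − 47.9855 = 223.2566px

223.26px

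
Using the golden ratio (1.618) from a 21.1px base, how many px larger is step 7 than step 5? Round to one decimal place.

Step 5: 21.1 × 1.618⁵ = 233.978px
Step 7: 21.1 × 1.618⁷ = 612.537px
Difference: 612.537 − 233.978 = 378.559px

378.6px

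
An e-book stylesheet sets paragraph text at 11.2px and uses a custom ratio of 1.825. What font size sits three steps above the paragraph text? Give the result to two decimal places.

11.2 × 1.825³ = 11.2 × 6.07839 ≈ 68.08

68.08px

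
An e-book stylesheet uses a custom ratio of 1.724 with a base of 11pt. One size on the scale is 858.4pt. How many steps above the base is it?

8

1.724ⁿ = 858.4 / 11 = 78.0364
n = ln(78.0364) / ln(1.724) = 4.3572 / 0.5446 ≈ 8.00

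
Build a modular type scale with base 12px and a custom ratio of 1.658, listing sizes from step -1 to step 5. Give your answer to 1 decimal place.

7.2px, 12.0px, 19.9px, 33.0px, 54.7px, 90.7px, 150.4px

Step -1: 12.0 ÷ 1.658 = 7.2
Step 0: 12px
Step 1: 12.0 × 1.658 = 19.9
Step 2: 12.0 × 1.658² = 33.0
Step 3: 12.0 × 1.658³ = 54.7
Step 4: 12.0 × 1.658⁴ = 90.7
Step 5: 12.0 × 1.658⁵ = 150.4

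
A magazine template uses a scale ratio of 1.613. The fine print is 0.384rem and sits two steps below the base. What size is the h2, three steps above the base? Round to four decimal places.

4.1928rem

Moving from step -2 to step +3 is 5 steps up, so multiply by r⁵.
0.384 × 1.613⁵ = 0.384 × 10.91872 ≈ 4.1928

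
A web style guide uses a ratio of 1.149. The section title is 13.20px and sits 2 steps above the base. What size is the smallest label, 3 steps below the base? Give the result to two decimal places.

Moving from step +2 to step -3 is 5 steps down, so divide by r⁵.
13.20 ÷ 1.149⁵ = 13.20 ÷ 2.00263 ≈ 6.591

6.59px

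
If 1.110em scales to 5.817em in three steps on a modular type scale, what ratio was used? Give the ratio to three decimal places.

The ratio satisfies 1.110 × r³ = 5.817, so r = (5.817 / 1.110)^(1/3).
r = 5.2405^(1/3) ≈ 1.7370

1.737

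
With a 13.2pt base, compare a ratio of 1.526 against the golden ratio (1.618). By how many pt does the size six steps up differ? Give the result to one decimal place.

At 1.526: 13.2 × 1.526⁶ = 166.687pt
Golden ratio: 13.2 × 1.618⁶ = 236.835pt
Difference: 236.835 − 166.687 = 70.148pt

70.1pt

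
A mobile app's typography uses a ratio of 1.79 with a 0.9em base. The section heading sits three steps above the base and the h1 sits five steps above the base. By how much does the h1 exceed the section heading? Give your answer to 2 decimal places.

Step 3: 0.9 × 1.79³ = 5.1618em
Step 5: 0.9 × 1.79⁵ = 16.5389em
Difference: 16.5389 − 5.1618 = 11.3771em

11.38em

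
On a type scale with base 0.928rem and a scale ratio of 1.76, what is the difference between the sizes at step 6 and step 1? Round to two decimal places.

25.95rem

Step 1: 0.928 × 1.76 = 1.6333rem
Step 6: 0.928 × 1.76⁶ = 27.5819rem
Difference: 27.5819 − 1.6333 = 25.9486rem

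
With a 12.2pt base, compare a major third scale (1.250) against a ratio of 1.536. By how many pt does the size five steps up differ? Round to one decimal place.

67.1pt

Major third: 12.2 × 1.250⁵ = 37.231pt
At 1.536: 12.2 × 1.536⁵ = 104.308pt
Difference: 104.308 − 37.231 = 67.077pt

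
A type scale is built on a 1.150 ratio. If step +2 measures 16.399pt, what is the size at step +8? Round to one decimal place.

37.9pt

The gap is 8 − (2) = 6 steps, so the factor is 1.150^6.
16.399 × 1.150⁶ = 16.399 × 2.31306 ≈ 37.932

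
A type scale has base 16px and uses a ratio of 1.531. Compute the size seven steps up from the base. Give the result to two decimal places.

315.46px

16.0 × 1.531⁷ = 16.0 × 19.71634 ≈ 315.46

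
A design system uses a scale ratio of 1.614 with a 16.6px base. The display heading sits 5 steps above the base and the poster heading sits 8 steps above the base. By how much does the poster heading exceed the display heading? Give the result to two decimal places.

Step 5: 16.6 × 1.614⁵ = 181.8133px
Step 8: 16.6 × 1.614⁸ = 764.4276px
Difference: 764.4276 − 181.8133 = 582.6143px

582.61px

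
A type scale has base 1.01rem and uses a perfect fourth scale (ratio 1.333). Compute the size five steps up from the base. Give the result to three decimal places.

Every step multiplies by the scale ratio.
1.01 × 1.333⁵ = 1.01 × 4.20873 ≈ 4.251

4.251rem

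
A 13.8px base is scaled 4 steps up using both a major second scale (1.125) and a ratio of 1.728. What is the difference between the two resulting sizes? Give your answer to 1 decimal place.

Major second: 13.8 × 1.125⁴ = 22.105px
At 1.728: 13.8 × 1.728⁴ = 123.042px
Difference: 123.042 − 22.105 = 100.937px

100.9px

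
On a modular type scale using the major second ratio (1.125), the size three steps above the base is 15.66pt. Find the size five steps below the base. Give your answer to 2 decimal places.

Moving from step +3 to step -5 is 8 steps down, so divide by r⁸.
15.66 ÷ 1.125⁸ = 15.66 ÷ 2.56578 ≈ 6.103

6.10pt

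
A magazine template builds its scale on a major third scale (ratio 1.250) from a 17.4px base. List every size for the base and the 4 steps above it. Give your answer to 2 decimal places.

Step 0: 17.4px
Step 1: 17.4 × 1.250 = 21.75
Step 2: 17.4 × 1.250² = 27.19
Step 3: 17.4 × 1.250³ = 33.98
Step 4: 17.4 × 1.250⁴ = 42.48

17.40px, 21.75px, 27.19px, 33.98px, 42.48px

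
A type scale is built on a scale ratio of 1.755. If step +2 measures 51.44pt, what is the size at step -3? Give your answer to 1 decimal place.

51.44 ÷ 1.755⁵ = 51.44 ÷ 16.64890 ≈ 3.090

3.1pt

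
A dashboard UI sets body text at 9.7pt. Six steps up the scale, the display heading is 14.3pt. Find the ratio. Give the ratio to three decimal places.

The ratio satisfies 9.7 × r⁶ = 14.3, so r = (14.3 / 9.7)^(1/6).
r = 1.4742^(1/6) ≈ 1.0668

1.067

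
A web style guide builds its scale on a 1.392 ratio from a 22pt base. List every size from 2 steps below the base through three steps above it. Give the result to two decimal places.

11.35pt, 15.80pt, 22.00pt, 30.62pt, 42.63pt, 59.34pt

Step -2: 22.0 ÷ 1.392² = 11.35
Step -1: 22.0 ÷ 1.392 = 15.80
Step 0: 22pt
Step 1: 22.0 × 1.392 = 30.62
Step 2: 22.0 × 1.392² = 42.63
Step 3: 22.0 × 1.392³ = 59.34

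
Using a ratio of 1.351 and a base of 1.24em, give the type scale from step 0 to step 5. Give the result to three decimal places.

1.240em, 1.675em, 2.263em, 3.058em, 4.131em, 5.581em

Step 0: 1.24em
Step 1: 1.24 × 1.351 = 1.675
Step 2: 1.24 × 1.351² = 2.263
Step 3: 1.24 × 1.351³ = 3.058
Step 4: 1.24 × 1.351⁴ = 4.131
Step 5: 1.24 × 1.351⁵ = 5.581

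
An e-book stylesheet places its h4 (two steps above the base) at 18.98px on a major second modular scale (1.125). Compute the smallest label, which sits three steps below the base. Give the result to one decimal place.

18.98 ÷ 1.125⁵ = 18.98 ÷ 1.80203 ≈ 10.533

10.5px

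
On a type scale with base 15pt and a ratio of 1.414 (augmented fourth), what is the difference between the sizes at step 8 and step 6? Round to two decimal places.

Step 6: 15.0 × 1.414⁶ = 119.8913pt
Step 8: 15.0 × 1.414⁸ = 239.7102pt
Difference: 239.7102 − 119.8913 = 119.8189pt

119.82pt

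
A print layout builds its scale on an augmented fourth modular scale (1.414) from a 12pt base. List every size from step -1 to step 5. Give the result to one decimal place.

8.5pt, 12.0pt, 17.0pt, 24.0pt, 33.9pt, 48.0pt, 67.8pt

Step -1: 12.0 ÷ 1.414 = 8.5
Step 0: 12pt
Step 1: 12.0 × 1.414 = 17.0
Step 2: 12.0 × 1.414² = 24.0
Step 3: 12.0 × 1.414³ = 33.9
Step 4: 12.0 × 1.414⁴ = 48.0
Step 5: 12.0 × 1.414⁵ = 67.8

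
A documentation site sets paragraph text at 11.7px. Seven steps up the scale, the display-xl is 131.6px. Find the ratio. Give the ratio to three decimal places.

The ratio satisfies 11.7 × r⁷ = 131.6, so r = (131.6 / 11.7)^(1/7).
r = 11.2479^(1/7) ≈ 1.4130

1.413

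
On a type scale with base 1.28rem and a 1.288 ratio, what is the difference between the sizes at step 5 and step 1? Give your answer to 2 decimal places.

Step 1: 1.28 × 1.288 = 1.6486rem
Step 5: 1.28 × 1.288⁵ = 4.5372rem
Difference: 4.5372 − 1.6486 = 2.8886rem

2.89rem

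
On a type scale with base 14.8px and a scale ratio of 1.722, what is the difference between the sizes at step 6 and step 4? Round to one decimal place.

255.8px

Step 4: 14.8 × 1.722⁴ = 130.135px
Step 6: 14.8 × 1.722⁶ = 385.887px
Difference: 385.887 − 130.135 = 255.752px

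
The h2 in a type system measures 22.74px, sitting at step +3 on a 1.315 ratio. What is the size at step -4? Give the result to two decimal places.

22.74 ÷ 1.315⁷ = 22.74 ÷ 6.79955 ≈ 3.344

3.34px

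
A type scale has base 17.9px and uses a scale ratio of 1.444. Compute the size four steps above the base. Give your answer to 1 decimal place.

77.8px

17.9 × 1.444⁴ = 17.9 × 4.34779 ≈ 77.83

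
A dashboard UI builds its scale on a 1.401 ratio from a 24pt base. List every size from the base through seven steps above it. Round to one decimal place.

Step 0: 24pt
Step 1: 24.0 × 1.401 = 33.6
Step 2: 24.0 × 1.401² = 47.1
Step 3: 24.0 × 1.401³ = 66.0
Step 4: 24.0 × 1.401⁴ = 92.5
Step 5: 24.0 × 1.401⁵ = 129.5
Step 6: 24.0 × 1.401⁶ = 181.5
Step 7: 24.0 × 1.401⁷ = 254.3

24.0pt, 33.6pt, 47.1pt, 66.0pt, 92.5pt, 129.5pt, 181.5pt, 254.3pt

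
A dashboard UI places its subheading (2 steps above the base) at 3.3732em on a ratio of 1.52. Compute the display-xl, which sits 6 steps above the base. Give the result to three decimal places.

18.006em

The gap is 6 − (2) = 4 steps, so the factor is 1.52^4.
3.3732 × 1.52⁴ = 3.3732 × 5.33795 ≈ 18.006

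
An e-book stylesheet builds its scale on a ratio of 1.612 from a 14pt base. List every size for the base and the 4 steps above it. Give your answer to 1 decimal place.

14.0pt, 22.6pt, 36.4pt, 58.6pt, 94.5pt

Step 0: 14pt
Step 1: 14.0 × 1.612 = 22.6
Step 2: 14.0 × 1.612² = 36.4
Step 3: 14.0 × 1.612³ = 58.6
Step 4: 14.0 × 1.612⁴ = 94.5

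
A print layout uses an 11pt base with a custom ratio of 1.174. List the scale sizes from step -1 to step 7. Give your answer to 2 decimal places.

9.37pt, 11.00pt, 12.91pt, 15.16pt, 17.80pt, 20.90pt, 24.53pt, 28.80pt, 33.81pt

Step -1: 11.0 ÷ 1.174 = 9.37
Step 0: 11pt
Step 1: 11.0 × 1.174 = 12.91
Step 2: 11.0 × 1.174² = 15.16
Step 3: 11.0 × 1.174³ = 17.80
Step 4: 11.0 × 1.174⁴ = 20.90
Step 5: 11.0 × 1.174⁵ = 24.53
Step 6: 11.0 × 1.174⁶ = 28.80
Step 7: 11.0 × 1.174⁷ = 33.81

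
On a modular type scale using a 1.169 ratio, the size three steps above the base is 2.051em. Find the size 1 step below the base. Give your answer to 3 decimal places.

Moving from step +3 to step -1 is 4 steps down, so divide by r⁴.
2.051 ÷ 1.169⁴ = 2.051 ÷ 1.86749 ≈ 1.098

1.098em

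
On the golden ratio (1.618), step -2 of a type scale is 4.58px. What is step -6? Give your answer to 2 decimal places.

0.67px

Moving from step -2 to step -6 is 4 steps down, so divide by r⁴.
4.58 ÷ 1.618⁴ = 4.58 ÷ 6.85353 ≈ 0.668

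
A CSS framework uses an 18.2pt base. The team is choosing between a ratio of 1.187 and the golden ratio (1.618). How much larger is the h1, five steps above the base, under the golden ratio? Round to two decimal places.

158.93pt

At 1.187: 18.2 × 1.187⁵ = 42.8869pt
Golden ratio: 18.2 × 1.618⁵ = 201.8199pt
Difference: 201.8199 − 42.8869 = 158.9330pt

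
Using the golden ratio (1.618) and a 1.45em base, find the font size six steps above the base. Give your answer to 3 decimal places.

26.016em

1.45 × 1.618⁶ = 1.45 × 17.94201 ≈ 26.016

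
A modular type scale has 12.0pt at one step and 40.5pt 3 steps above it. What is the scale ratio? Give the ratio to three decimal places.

1.500

The ratio satisfies 12.0 × r³ = 40.5, so r = (40.5 / 12.0)^(1/3).
r = 3.3750^(1/3) ≈ 1.5000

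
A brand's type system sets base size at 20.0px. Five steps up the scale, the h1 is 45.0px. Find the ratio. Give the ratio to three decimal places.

1.176

The ratio satisfies 20.0 × r⁵ = 45.0, so r = (45.0 / 20.0)^(1/5).
r = 2.2500^(1/5) ≈ 1.1761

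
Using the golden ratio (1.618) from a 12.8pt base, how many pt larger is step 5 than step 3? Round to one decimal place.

Step 3: 12.8 × 1.618³ = 54.218pt
Step 5: 12.8 × 1.618⁵ = 141.939pt
Difference: 141.939 − 54.218 = 87.721pt

87.7pt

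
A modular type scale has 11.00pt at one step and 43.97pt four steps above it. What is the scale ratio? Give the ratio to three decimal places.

r⁴ = 43.97 / 11.00, so r = (43.97/11.00)^(1/4).
r = 3.9973^(1/4) ≈ 1.4140

1.414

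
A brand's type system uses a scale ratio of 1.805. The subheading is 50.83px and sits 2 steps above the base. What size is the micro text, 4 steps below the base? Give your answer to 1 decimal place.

50.83 ÷ 1.805⁶ = 50.83 ÷ 34.58305 ≈ 1.470

1.5px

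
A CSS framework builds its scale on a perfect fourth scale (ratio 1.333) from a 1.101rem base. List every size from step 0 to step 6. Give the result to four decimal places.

1.1010rem, 1.4676rem, 1.9564rem, 2.6078rem, 3.4762rem, 4.6338rem, 6.1769rem

Step 0: 1.101rem
Step 1: 1.101 × 1.333 = 1.4676
Step 2: 1.101 × 1.333² = 1.9564
Step 3: 1.101 × 1.333³ = 2.6078
Step 4: 1.101 × 1.333⁴ = 3.4762
Step 5: 1.101 × 1.333⁵ = 4.6338
Step 6: 1.101 × 1.333⁶ = 6.1769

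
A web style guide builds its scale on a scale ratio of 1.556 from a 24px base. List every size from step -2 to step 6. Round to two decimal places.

9.91px, 15.42px, 24.00px, 37.34px, 58.11px, 90.41px, 140.69px, 218.91px, 340.62px

Step -2: 24.0 ÷ 1.556² = 9.91
Step -1: 24.0 ÷ 1.556 = 15.42
Step 0: 24px
Step 1: 24.0 × 1.556 = 37.34
Step 2: 24.0 × 1.556² = 58.11
Step 3: 24.0 × 1.556³ = 90.41
Step 4: 24.0 × 1.556⁴ = 140.69
Step 5: 24.0 × 1.556⁵ = 218.91
Step 6: 24.0 × 1.556⁶ = 340.62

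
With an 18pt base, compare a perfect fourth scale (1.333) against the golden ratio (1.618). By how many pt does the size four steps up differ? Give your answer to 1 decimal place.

66.5pt

Perfect fourth: 18.0 × 1.333⁴ = 56.832pt
Golden ratio: 18.0 × 1.618⁴ = 123.363pt
Difference: 123.363 − 56.832 = 66.531pt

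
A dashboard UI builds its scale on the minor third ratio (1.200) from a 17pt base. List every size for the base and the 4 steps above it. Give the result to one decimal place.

Step 0: 17pt
Step 1: 17.0 × 1.200 = 20.4
Step 2: 17.0 × 1.200² = 24.5
Step 3: 17.0 × 1.200³ = 29.4
Step 4: 17.0 × 1.200⁴ = 35.3

17.0pt, 20.4pt, 24.5pt, 29.4pt, 35.3pt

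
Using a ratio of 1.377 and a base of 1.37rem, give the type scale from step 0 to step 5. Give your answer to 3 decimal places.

1.370rem, 1.886rem, 2.598rem, 3.577rem, 4.926rem, 6.783rem

Step 0: 1.37rem
Step 1: 1.37 × 1.377 = 1.886
Step 2: 1.37 × 1.377² = 2.598
Step 3: 1.37 × 1.377³ = 3.577
Step 4: 1.37 × 1.377⁴ = 4.926
Step 5: 1.37 × 1.377⁵ = 6.783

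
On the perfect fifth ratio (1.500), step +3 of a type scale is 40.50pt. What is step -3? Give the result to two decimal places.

The gap is -3 − (3) = -6 steps, so the factor is 1.500^-6.
40.50 ÷ 1.500⁶ = 40.50 ÷ 11.39062 ≈ 3.556

3.56pt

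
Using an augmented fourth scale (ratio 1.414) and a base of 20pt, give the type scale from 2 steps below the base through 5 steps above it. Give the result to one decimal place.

Step -2: 20.0 ÷ 1.414² = 10.0
Step -1: 20.0 ÷ 1.414 = 14.1
Step 0: 20pt
Step 1: 20.0 × 1.414 = 28.3
Step 2: 20.0 × 1.414² = 40.0
Step 3: 20.0 × 1.414³ = 56.5
Step 4: 20.0 × 1.414⁴ = 80.0
Step 5: 20.0 × 1.414⁵ = 113.1

10.0pt, 14.1pt, 20.0pt, 28.3pt, 40.0pt, 56.5pt, 80.0pt, 113.1pt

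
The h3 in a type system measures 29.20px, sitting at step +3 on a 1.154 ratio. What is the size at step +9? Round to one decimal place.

Moving from step +3 to step +9 is 6 steps up, so multiply by r⁶.
29.20 × 1.154⁶ = 29.20 × 2.36176 ≈ 68.963

69.0px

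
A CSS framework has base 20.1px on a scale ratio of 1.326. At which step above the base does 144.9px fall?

1.326ⁿ = 144.9 / 20.1 = 7.2090
n = ln(7.2090) / ln(1.326) = 1.9753 / 0.2822 ≈ 7.00

7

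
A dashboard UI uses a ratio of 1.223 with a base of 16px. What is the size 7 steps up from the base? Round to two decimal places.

65.48px

Every step multiplies by the scale ratio.
16.0 × 1.223⁷ = 16.0 × 4.09247 ≈ 65.48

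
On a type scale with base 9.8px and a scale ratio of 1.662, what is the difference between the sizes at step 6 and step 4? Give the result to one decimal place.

131.8px

Step 4: 9.8 × 1.662⁴ = 74.774px
Step 6: 9.8 × 1.662⁶ = 206.544px
Difference: 206.544 − 74.774 = 131.770px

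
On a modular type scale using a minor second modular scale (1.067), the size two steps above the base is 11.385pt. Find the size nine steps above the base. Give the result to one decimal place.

11.385 × 1.067⁷ = 11.385 × 1.57453 ≈ 17.926

17.9pt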